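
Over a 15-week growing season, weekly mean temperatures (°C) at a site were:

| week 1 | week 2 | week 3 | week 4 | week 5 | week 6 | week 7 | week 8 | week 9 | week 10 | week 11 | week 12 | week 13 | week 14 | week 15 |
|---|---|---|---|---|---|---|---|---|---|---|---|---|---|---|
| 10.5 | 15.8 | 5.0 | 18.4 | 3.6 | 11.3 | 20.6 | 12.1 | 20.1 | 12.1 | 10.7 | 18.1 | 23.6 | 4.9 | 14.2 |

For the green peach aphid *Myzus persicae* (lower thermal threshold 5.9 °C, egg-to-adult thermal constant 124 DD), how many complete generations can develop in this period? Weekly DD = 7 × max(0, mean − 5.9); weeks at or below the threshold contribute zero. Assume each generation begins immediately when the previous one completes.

Weekly DD (7 × max(0, T̄ − 5.9)): 32.2, 69.3, 0.0, 87.5, 0.0, 37.8, 102.9, 43.4, 99.4, 43.4, 33.6, 85.4, 123.9, 0.0, 58.1.
Season total = 816.9 DD.
Complete generations = ⌊816.9 / 124⌋ = 6.

6 generations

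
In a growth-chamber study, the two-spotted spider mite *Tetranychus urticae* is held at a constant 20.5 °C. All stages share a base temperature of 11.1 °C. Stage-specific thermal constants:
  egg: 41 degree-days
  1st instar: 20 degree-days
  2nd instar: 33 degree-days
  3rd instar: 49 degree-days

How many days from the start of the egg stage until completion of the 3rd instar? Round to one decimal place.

Daily accumulation at 20.5 °C = 20.5 − 11.1 = 9.4 DD/day.
Total K = 41 + 20 + 33 + 49 = 143 DD.
Total duration = 143 / 9.4 = 15.213 ≈ 15.2 days.

15.2 days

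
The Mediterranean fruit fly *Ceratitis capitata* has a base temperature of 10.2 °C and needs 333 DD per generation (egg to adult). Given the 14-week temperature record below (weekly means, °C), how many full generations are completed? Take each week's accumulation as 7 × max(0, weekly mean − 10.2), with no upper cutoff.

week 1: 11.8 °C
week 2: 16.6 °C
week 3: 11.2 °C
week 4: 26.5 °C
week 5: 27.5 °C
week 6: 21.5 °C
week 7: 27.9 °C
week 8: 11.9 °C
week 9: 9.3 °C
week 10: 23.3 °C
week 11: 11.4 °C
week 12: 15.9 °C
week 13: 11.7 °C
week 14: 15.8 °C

2 generations

Weekly DD (7 × max(0, T̄ − 10.2)): 11.2, 44.8, 7.0, 114.1, 121.1, 79.1, 123.9, 11.9, 0.0, 91.7, 8.4, 39.9, 10.5, 39.2.
Season total = 702.8 DD.
Complete generations = ⌊702.8 / 333⌋ = 2.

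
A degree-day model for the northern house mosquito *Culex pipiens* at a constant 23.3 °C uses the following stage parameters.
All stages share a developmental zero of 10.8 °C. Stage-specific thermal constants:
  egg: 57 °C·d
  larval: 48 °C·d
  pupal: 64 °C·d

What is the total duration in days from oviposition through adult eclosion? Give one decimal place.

13.5 days

Daily accumulation at 23.3 °C = 23.3 − 10.8 = 12.5 DD/day.
Total K = 57 + 48 + 64 = 169 DD.
Total duration = 169 / 12.5 = 13.520 ≈ 13.5 days.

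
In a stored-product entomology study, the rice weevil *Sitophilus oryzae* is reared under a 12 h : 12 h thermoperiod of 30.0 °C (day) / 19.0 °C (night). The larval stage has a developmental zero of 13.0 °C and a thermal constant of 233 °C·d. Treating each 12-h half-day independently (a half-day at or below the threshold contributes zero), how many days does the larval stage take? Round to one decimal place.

Day half: max(0, 30.0 − 13.0) × 0.5 = 17.0 × 0.5 = 8.50 DD.
Night half: max(0, 19.0 − 13.0) × 0.5 = 6.0 × 0.5 = 3.00 DD.
Per 24 h: 11.50 DD/day.
Duration = 233 / 11.50 = 20.261 ≈ 20.3 days.

20.3 days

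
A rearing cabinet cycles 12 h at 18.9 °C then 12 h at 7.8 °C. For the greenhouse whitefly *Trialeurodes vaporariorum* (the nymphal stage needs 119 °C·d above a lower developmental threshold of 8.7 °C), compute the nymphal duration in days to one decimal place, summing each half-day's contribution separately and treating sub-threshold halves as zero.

23.3 days

Day half: max(0, 18.9 − 8.7) × 0.5 = 10.2 × 0.5 = 5.10 DD.
Night half: max(0, 7.8 − 8.7) × 0.5 = 0.0 × 0.5 = 0.00 DD.
Per 24 h: 5.10 DD/day.
Duration = 119 / 5.10 = 23.333 ≈ 23.3 days.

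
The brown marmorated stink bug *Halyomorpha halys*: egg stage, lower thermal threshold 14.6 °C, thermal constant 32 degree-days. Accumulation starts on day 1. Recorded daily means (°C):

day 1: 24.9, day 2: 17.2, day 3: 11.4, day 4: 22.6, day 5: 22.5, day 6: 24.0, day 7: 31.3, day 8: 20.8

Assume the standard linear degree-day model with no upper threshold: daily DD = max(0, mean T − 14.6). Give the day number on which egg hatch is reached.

day 6

Daily DD above 14.6 °C: 10.3, 2.6, 0.0, 8.0, 7.9, 9.4, 16.7, 6.2.
Cumulative: 10.3, 12.9, 12.9, 20.9, 28.8, 38.2, 54.9, 61.1.
The total first reaches 32 DD on day 6.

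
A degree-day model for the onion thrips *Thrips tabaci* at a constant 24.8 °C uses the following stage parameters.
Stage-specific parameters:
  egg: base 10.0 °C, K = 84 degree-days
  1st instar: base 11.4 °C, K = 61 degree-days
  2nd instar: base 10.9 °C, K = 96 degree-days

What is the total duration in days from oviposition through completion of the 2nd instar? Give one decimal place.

egg: 84 / (24.8 − 10.0) = 84 / 14.8 = 5.676 d.
1st instar: 61 / (24.8 − 11.4) = 61 / 13.4 = 4.552 d.
2nd instar: 96 / (24.8 − 10.9) = 96 / 13.9 = 6.906 d.
Sum = 17.134 ≈ 17.1 days.

17.1 days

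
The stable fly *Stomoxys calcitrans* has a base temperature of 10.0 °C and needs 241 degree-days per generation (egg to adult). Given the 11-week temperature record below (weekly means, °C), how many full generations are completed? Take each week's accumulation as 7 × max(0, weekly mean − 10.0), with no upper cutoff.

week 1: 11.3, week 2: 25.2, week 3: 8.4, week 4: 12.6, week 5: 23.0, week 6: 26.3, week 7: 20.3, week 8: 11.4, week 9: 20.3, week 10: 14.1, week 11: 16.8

Weekly DD (7 × max(0, T̄ − 10.0)): 9.1, 106.4, 0.0, 18.2, 91.0, 114.1, 72.1, 9.8, 72.1, 28.7, 47.6.
Season total = 569.1 DD.
Complete generations = ⌊569.1 / 241⌋ = 2.

2 generations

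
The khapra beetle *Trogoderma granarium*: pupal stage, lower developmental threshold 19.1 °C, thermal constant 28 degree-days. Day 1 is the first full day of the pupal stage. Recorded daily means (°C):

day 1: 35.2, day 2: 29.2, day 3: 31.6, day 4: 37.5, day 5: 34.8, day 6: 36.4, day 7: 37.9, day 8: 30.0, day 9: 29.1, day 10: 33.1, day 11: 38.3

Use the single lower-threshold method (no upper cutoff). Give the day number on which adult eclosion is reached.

Daily DD above 19.1 °C: 16.1, 10.1, 12.5, 18.4, 15.7, 17.3, 18.8, 10.9, 10.0, 14.0, 19.2.
Cumulative: 16.1, 26.2, 38.7, 57.1, 72.8, 90.1, 108.9, 119.8, 129.8, 143.8, 163.0.
The total first reaches 28 DD on day 3.

day 3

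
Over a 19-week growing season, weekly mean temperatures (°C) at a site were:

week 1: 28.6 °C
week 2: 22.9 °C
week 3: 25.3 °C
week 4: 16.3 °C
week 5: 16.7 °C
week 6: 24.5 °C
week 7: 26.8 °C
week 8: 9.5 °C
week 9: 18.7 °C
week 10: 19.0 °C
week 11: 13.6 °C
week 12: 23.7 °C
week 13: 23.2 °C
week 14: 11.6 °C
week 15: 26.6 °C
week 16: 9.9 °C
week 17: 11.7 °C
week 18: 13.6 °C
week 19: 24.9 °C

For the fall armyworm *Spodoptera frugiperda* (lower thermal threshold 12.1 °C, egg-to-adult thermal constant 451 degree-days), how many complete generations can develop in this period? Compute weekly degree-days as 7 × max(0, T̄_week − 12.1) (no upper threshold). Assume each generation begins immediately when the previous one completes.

Weekly DD (7 × max(0, T̄ − 12.1)): 115.5, 75.6, 92.4, 29.4, 32.2, 86.8, 102.9, 0.0, 46.2, 48.3, 10.5, 81.2, 77.7, 0.0, 101.5, 0.0, 0.0, 10.5, 89.6.
Season total = 1000.3 DD.
Complete generations = ⌊1000.3 / 451⌋ = 2.

2 generations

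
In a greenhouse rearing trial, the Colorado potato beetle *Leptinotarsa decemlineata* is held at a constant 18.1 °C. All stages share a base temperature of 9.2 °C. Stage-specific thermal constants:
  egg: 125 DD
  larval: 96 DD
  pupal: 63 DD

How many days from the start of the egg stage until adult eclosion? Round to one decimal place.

Daily accumulation at 18.1 °C = 18.1 − 9.2 = 8.9 DD/day.
Total K = 125 + 96 + 63 = 284 DD.
Total duration = 284 / 8.9 = 31.910 ≈ 31.9 days.

31.9 days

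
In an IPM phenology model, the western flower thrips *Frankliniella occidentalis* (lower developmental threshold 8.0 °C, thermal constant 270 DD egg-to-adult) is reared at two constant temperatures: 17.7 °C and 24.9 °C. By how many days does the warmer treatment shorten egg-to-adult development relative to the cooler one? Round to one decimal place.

11.9 days

At 17.7 °C: 270 / (17.7 − 8.0) = 270 / 9.7 = 27.835 d.
At 24.9 °C: 270 / (24.9 − 8.0) = 270 / 16.9 = 15.976 d.
Difference = |27.835 − 15.976| = 11.859 ≈ 11.9 days.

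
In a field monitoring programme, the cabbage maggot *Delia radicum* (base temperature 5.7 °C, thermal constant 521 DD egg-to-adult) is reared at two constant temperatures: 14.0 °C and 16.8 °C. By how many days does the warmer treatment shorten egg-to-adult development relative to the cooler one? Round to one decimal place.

15.8 days

At 14.0 °C: 521 / (14.0 − 5.7) = 521 / 8.3 = 62.771 d.
At 16.8 °C: 521 / (16.8 − 5.7) = 521 / 11.1 = 46.937 d.
Difference = |62.771 − 46.937| = 15.834 ≈ 15.8 days.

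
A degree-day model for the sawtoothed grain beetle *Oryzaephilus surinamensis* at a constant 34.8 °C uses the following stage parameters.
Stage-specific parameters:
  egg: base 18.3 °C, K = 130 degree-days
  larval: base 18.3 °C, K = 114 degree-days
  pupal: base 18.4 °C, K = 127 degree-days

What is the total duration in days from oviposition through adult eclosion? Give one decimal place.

egg: 130 / (34.8 − 18.3) = 130 / 16.5 = 7.879 d.
larval: 114 / (34.8 − 18.3) = 114 / 16.5 = 6.909 d.
pupal: 127 / (34.8 − 18.4) = 127 / 16.4 = 7.744 d.
Sum = 22.532 ≈ 22.5 days.

22.5 days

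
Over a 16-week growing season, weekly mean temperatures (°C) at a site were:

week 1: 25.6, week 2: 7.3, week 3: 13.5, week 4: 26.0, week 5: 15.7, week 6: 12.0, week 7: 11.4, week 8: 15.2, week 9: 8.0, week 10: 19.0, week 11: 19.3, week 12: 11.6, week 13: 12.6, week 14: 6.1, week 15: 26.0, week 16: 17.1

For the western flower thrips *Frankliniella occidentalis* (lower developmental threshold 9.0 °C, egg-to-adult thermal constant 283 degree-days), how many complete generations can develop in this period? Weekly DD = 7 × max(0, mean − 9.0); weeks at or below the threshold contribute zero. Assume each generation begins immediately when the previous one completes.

2 generations

Weekly DD (7 × max(0, T̄ − 9.0)): 116.2, 0.0, 31.5, 119.0, 46.9, 21.0, 16.8, 43.4, 0.0, 70.0, 72.1, 18.2, 25.2, 0.0, 119.0, 56.7.
Season total = 756.0 DD.
Complete generations = ⌊756.0 / 283⌋ = 2.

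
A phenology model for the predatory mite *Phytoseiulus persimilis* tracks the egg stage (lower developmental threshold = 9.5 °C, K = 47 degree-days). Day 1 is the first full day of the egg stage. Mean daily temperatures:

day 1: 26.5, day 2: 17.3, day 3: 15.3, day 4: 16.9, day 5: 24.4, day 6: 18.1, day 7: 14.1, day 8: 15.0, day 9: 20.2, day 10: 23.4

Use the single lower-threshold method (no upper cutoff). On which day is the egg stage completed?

day 5

Daily DD above 9.5 °C: 17.0, 7.8, 5.8, 7.4, 14.9, 8.6, 4.6, 5.5, 10.7, 13.9.
Cumulative: 17.0, 24.8, 30.6, 38.0, 52.9, 61.5, 66.1, 71.6, 82.3, 96.2.
The total first reaches 47 DD on day 5.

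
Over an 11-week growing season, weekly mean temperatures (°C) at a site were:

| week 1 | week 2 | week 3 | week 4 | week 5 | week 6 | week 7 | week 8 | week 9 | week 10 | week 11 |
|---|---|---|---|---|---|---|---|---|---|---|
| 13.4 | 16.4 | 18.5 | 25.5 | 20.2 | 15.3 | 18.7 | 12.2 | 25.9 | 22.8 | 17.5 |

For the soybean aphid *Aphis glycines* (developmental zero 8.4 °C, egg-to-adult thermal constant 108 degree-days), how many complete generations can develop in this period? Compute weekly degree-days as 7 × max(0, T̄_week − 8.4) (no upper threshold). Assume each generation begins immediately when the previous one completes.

Weekly DD (7 × max(0, T̄ − 8.4)): 35.0, 56.0, 70.7, 119.7, 82.6, 48.3, 72.1, 26.6, 122.5, 100.8, 63.7.
Season total = 798.0 DD.
Complete generations = ⌊798.0 / 108⌋ = 7.

7 generations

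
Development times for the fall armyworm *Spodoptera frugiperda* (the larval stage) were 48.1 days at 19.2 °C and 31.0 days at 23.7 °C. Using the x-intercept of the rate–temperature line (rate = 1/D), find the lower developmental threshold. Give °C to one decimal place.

11.0 °C

Linear rate model ⇒ the product D·(T − T_b) is constant across temperatures.
48.1·(19.2 − T_b) = 31.0·(23.7 − T_b)
T_b = (48.1·19.2 − 31.0·23.7) / (48.1 − 31.0) = 188.82 / 17.1 = 11.042 °C ≈ 11.0 °C.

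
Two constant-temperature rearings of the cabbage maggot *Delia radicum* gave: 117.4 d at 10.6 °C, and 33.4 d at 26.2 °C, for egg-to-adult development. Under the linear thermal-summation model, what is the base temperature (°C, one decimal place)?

Under the model K = D·(T − T_b), so D₁·(T₁ − T_b) = D₂·(T₂ − T_b).
117.4·(10.6 − T_b) = 33.4·(26.2 − T_b)
T_b = (117.4·10.6 − 33.4·26.2) / (117.4 − 33.4) = 369.36 / 84.0 = 4.397 °C ≈ 4.4 °C.

4.4 °C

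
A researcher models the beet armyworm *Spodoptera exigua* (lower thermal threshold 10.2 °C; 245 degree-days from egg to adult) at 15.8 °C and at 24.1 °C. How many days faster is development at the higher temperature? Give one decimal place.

26.1 days

At 15.8 °C: 245 / (15.8 − 10.2) = 245 / 5.6 = 43.750 d.
At 24.1 °C: 245 / (24.1 − 10.2) = 245 / 13.9 = 17.626 d.
Difference = |43.750 − 17.626| = 26.124 ≈ 26.1 days.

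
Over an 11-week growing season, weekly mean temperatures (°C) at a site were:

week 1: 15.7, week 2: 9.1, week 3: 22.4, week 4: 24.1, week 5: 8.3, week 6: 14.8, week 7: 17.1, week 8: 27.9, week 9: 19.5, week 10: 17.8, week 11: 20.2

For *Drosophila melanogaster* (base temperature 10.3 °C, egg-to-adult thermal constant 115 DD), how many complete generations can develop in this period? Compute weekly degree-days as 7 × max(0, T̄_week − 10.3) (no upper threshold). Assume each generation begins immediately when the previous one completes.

5 generations

Weekly DD (7 × max(0, T̄ − 10.3)): 37.8, 0.0, 84.7, 96.6, 0.0, 31.5, 47.6, 123.2, 64.4, 52.5, 69.3.
Season total = 607.6 DD.
Complete generations = ⌊607.6 / 115⌋ = 5.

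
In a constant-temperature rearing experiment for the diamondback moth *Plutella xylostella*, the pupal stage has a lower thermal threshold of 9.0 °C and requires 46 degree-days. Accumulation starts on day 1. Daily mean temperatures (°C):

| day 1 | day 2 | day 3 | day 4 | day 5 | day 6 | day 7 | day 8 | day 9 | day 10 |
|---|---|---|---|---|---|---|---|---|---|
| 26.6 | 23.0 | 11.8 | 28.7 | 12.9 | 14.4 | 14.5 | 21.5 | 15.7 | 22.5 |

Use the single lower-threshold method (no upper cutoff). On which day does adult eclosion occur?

day 4

Daily DD above 9.0 °C: 17.6, 14.0, 2.8, 19.7, 3.9, 5.4, 5.5, 12.5, 6.7, 13.5.
Cumulative: 17.6, 31.6, 34.4, 54.1, 58.0, 63.4, 68.9, 81.4, 88.1, 101.6.
The total first reaches 46 DD on day 4.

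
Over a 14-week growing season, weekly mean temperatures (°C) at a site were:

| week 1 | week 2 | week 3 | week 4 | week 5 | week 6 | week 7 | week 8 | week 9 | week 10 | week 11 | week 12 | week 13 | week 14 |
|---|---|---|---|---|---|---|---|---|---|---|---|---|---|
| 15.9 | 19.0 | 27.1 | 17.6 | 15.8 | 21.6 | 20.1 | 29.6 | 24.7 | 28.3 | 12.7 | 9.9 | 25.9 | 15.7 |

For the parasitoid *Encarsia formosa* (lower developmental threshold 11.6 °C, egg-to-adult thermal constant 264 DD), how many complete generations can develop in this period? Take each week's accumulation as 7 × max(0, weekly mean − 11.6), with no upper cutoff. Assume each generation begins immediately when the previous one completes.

Weekly DD (7 × max(0, T̄ − 11.6)): 30.1, 51.8, 108.5, 42.0, 29.4, 70.0, 59.5, 126.0, 91.7, 116.9, 7.7, 0.0, 100.1, 28.7.
Season total = 862.4 DD.
Complete generations = ⌊862.4 / 264⌋ = 3.

3 generations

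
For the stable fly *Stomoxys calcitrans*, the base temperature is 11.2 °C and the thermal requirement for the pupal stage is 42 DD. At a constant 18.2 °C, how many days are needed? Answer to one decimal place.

Daily accumulation = 18.2 − 11.2 = 7.0 DD/day.
Duration = 42 / 7.0 = 6.000 ≈ 6.0 days.

6.0 days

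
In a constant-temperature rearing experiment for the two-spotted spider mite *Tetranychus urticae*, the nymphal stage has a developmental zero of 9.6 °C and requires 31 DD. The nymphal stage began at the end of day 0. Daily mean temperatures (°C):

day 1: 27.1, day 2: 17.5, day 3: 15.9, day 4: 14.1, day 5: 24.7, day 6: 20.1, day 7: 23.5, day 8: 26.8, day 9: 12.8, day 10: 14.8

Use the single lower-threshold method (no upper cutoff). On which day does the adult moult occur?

day 3

Daily DD above 9.6 °C: 17.5, 7.9, 6.3, 4.5, 15.1, 10.5, 13.9, 17.2, 3.2, 5.2.
Cumulative: 17.5, 25.4, 31.7, 36.2, 51.3, 61.8, 75.7, 92.9, 96.1, 101.3.
The total first reaches 31 DD on day 3.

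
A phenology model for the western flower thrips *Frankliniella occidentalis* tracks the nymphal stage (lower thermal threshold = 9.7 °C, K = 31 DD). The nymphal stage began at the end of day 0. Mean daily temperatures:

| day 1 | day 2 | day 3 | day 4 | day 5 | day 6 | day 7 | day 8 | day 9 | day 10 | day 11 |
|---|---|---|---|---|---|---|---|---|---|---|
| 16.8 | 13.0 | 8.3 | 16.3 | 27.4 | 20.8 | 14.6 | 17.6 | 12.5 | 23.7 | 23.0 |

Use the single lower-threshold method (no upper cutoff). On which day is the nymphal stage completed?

day 5

Daily DD above 9.7 °C: 7.1, 3.3, 0.0, 6.6, 17.7, 11.1, 4.9, 7.9, 2.8, 14.0, 13.3.
Cumulative: 7.1, 10.4, 10.4, 17.0, 34.7, 45.8, 50.7, 58.6, 61.4, 75.4, 88.7.
The total first reaches 31 DD on day 5.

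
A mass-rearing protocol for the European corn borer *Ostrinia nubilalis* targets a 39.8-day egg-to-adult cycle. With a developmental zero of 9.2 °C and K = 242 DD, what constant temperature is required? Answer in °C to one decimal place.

15.3 °C

Required daily accumulation = 242 / 39.8 = 6.080 DD/day.
T = T_base + 6.080 = 9.2 + 6.080 = 15.280 ≈ 15.3 °C.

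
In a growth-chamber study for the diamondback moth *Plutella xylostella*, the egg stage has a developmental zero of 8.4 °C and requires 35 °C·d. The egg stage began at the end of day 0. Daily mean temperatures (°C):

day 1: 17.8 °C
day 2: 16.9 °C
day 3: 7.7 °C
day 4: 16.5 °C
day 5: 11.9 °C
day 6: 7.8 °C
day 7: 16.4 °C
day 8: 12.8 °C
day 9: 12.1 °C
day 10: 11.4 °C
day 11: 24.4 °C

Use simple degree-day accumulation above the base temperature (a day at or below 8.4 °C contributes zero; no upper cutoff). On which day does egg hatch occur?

day 7

Daily DD above 8.4 °C: 9.4, 8.5, 0.0, 8.1, 3.5, 0.0, 8.0, 4.4, 3.7, 3.0, 16.0.
Cumulative: 9.4, 17.9, 17.9, 26.0, 29.5, 29.5, 37.5, 41.9, 45.6, 48.6, 64.6.
The total first reaches 35 DD on day 7.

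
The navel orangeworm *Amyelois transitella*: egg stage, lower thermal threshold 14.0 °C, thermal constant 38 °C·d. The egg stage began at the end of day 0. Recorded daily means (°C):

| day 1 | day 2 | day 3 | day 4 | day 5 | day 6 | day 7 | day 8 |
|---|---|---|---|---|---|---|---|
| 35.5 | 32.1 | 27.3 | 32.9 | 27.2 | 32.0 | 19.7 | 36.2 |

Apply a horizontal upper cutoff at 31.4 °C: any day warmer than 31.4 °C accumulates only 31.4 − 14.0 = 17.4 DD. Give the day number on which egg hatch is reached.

day 3

Daily DD above 14.0 °C (capped at 17.4): 17.4, 17.4, 13.3, 17.4, 13.2, 17.4, 5.7, 17.4.
Cumulative: 17.4, 34.8, 48.1, 65.5, 78.7, 96.1, 101.8, 119.2.
The total first reaches 38 DD on day 3.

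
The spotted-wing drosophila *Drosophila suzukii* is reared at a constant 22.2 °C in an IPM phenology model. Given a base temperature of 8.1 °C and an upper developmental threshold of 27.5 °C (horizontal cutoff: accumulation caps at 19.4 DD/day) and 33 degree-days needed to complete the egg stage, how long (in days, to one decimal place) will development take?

2.3 days

Daily accumulation = 22.2 − 8.1 = 14.1 DD/day.
Duration = 33 / 14.1 = 2.340 ≈ 2.3 days.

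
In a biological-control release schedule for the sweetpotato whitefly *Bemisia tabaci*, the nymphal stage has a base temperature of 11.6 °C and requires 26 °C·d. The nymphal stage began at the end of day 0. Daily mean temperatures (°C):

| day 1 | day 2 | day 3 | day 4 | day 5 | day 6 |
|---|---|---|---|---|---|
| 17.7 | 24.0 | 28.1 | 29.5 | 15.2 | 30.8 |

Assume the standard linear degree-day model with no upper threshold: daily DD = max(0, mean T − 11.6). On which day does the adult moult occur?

Daily DD above 11.6 °C: 6.1, 12.4, 16.5, 17.9, 3.6, 19.2.
Cumulative: 6.1, 18.5, 35.0, 52.9, 56.5, 75.7.
The total first reaches 26 DD on day 3.

day 3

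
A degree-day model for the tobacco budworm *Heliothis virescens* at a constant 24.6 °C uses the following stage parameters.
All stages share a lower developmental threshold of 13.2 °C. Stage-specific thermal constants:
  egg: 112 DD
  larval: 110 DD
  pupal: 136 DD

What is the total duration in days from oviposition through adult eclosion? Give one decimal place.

31.4 days

Daily accumulation at 24.6 °C = 24.6 − 13.2 = 11.4 DD/day.
Total K = 112 + 110 + 136 = 358 DD.
Total duration = 358 / 11.4 = 31.404 ≈ 31.4 days.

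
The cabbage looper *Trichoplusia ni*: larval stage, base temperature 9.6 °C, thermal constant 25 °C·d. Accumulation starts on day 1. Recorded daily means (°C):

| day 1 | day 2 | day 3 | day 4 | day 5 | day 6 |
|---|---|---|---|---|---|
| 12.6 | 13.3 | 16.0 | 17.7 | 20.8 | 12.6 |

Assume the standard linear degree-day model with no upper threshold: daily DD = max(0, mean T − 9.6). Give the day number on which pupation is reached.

Daily DD above 9.6 °C: 3.0, 3.7, 6.4, 8.1, 11.2, 3.0.
Cumulative: 3.0, 6.7, 13.1, 21.2, 32.4, 35.4.
The total first reaches 25 DD on day 5.

day 5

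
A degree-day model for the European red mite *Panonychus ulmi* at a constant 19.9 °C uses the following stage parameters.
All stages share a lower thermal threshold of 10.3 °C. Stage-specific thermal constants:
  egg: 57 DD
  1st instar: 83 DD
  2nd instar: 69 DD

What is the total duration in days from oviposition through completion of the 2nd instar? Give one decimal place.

21.8 days

Daily accumulation at 19.9 °C = 19.9 − 10.3 = 9.6 DD/day.
Total K = 57 + 83 + 69 = 209 DD.
Total duration = 209 / 9.6 = 21.771 ≈ 21.8 days.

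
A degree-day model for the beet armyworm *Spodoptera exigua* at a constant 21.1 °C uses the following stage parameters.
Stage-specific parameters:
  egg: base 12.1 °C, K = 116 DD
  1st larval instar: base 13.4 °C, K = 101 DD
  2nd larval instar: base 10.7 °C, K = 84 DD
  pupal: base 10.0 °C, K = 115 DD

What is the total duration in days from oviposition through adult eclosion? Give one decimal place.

44.4 days

egg: 116 / (21.1 − 12.1) = 116 / 9.0 = 12.889 d.
1st larval instar: 101 / (21.1 − 13.4) = 101 / 7.7 = 13.117 d.
2nd larval instar: 84 / (21.1 − 10.7) = 84 / 10.4 = 8.077 d.
pupal: 115 / (21.1 − 10.0) = 115 / 11.1 = 10.360 d.
Sum = 44.443 ≈ 44.4 days.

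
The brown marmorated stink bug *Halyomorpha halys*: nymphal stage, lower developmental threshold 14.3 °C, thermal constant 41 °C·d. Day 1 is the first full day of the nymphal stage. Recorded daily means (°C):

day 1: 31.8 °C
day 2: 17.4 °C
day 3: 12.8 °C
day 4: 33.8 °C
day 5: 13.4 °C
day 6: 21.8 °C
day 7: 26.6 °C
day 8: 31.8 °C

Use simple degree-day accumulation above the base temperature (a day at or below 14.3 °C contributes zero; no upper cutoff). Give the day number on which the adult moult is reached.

Daily DD above 14.3 °C: 17.5, 3.1, 0.0, 19.5, 0.0, 7.5, 12.3, 17.5.
Cumulative: 17.5, 20.6, 20.6, 40.1, 40.1, 47.6, 59.9, 77.4.
The total first reaches 41 DD on day 6.

day 6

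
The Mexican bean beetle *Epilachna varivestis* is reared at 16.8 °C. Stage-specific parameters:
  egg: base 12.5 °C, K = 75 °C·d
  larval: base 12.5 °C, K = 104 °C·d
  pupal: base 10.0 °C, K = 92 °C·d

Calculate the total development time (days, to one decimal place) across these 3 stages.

55.2 days

egg: 75 / (16.8 − 12.5) = 75 / 4.3 = 17.442 d.
larval: 104 / (16.8 − 12.5) = 104 / 4.3 = 24.186 d.
pupal: 92 / (16.8 − 10.0) = 92 / 6.8 = 13.529 d.
Sum = 55.157 ≈ 55.2 days.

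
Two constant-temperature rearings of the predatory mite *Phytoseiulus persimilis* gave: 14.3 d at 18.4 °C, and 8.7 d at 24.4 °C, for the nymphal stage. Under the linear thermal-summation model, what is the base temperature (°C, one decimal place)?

Under the model K = D·(T − T_b), so D₁·(T₁ − T_b) = D₂·(T₂ − T_b).
14.3·(18.4 − T_b) = 8.7·(24.4 − T_b)
T_b = (14.3·18.4 − 8.7·24.4) / (14.3 − 8.7) = 50.84 / 5.6 = 9.079 °C ≈ 9.1 °C.

9.1 °C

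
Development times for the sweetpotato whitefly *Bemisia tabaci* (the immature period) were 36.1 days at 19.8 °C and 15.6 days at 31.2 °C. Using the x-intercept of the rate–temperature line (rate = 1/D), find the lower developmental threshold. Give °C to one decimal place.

11.1 °C

Linear rate model ⇒ the product D·(T − T_b) is constant across temperatures.
36.1·(19.8 − T_b) = 15.6·(31.2 − T_b)
T_b = (36.1·19.8 − 15.6·31.2) / (36.1 − 15.6) = 228.06 / 20.5 = 11.125 °C ≈ 11.1 °C.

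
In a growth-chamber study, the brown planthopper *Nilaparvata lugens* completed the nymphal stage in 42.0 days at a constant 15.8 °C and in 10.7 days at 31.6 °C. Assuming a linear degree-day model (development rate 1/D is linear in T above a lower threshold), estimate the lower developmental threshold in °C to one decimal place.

Under the model K = D·(T − T_b), so D₁·(T₁ − T_b) = D₂·(T₂ − T_b).
42.0·(15.8 − T_b) = 10.7·(31.6 − T_b)
T_b = (42.0·15.8 − 10.7·31.6) / (42.0 − 10.7) = 325.48 / 31.3 = 10.399 °C ≈ 10.4 °C.

10.4 °C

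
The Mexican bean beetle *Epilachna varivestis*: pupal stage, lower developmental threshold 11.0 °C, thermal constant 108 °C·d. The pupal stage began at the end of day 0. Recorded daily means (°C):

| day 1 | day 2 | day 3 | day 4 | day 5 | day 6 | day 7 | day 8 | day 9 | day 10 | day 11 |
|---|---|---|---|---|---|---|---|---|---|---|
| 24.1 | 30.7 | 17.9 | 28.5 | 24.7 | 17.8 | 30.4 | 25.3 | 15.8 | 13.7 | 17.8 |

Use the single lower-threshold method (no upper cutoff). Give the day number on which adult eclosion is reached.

day 8

Daily DD above 11.0 °C: 13.1, 19.7, 6.9, 17.5, 13.7, 6.8, 19.4, 14.3, 4.8, 2.7, 6.8.
Cumulative: 13.1, 32.8, 39.7, 57.2, 70.9, 77.7, 97.1, 111.4, 116.2, 118.9, 125.7.
The total first reaches 108 DD on day 8.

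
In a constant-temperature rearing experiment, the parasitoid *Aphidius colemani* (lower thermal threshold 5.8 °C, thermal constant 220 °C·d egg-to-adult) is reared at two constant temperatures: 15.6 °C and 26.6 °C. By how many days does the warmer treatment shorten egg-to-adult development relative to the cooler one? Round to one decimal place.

11.9 days

At 15.6 °C: 220 / (15.6 − 5.8) = 220 / 9.8 = 22.449 d.
At 26.6 °C: 220 / (26.6 − 5.8) = 220 / 20.8 = 10.577 d.
Difference = |22.449 − 10.577| = 11.872 ≈ 11.9 days.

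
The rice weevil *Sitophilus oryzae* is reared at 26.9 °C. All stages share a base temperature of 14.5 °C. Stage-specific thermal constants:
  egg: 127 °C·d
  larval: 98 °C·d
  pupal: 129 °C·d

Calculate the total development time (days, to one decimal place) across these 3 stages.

Daily accumulation at 26.9 °C = 26.9 − 14.5 = 12.4 DD/day.
Total K = 127 + 98 + 129 = 354 DD.
Total duration = 354 / 12.4 = 28.548 ≈ 28.5 days.

28.5 days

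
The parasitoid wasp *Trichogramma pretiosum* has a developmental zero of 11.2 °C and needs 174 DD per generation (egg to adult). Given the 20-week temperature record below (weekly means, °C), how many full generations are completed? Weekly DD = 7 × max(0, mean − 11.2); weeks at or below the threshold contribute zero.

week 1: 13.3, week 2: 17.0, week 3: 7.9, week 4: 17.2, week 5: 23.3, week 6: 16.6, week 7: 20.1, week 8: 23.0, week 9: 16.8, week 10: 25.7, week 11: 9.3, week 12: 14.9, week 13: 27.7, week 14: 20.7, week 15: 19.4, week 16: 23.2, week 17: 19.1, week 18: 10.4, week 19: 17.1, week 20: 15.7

Weekly DD (7 × max(0, T̄ − 11.2)): 14.7, 40.6, 0.0, 42.0, 84.7, 37.8, 62.3, 82.6, 39.2, 101.5, 0.0, 25.9, 115.5, 66.5, 57.4, 84.0, 55.3, 0.0, 41.3, 31.5.
Season total = 982.8 DD.
Complete generations = ⌊982.8 / 174⌋ = 5.

5 generations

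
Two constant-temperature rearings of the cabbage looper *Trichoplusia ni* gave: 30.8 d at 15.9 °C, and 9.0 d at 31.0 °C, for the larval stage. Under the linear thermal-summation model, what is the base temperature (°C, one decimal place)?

Linear rate model ⇒ the product D·(T − T_b) is constant across temperatures.
30.8·(15.9 − T_b) = 9.0·(31.0 − T_b)
T_b = (30.8·15.9 − 9.0·31.0) / (30.8 − 9.0) = 210.72 / 21.8 = 9.666 °C ≈ 9.7 °C.

9.7 °C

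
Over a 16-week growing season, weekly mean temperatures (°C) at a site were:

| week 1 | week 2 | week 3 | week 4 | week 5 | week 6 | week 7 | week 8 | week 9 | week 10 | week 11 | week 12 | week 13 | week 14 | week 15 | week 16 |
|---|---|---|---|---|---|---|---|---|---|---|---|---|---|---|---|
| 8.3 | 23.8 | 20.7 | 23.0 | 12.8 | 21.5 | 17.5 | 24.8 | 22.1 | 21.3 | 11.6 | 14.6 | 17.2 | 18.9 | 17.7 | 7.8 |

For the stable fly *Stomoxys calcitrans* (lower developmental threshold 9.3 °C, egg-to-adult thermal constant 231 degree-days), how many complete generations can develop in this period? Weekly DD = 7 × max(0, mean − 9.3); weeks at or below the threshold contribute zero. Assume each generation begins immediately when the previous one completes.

Weekly DD (7 × max(0, T̄ − 9.3)): 0.0, 101.5, 79.8, 95.9, 24.5, 85.4, 57.4, 108.5, 89.6, 84.0, 16.1, 37.1, 55.3, 67.2, 58.8, 0.0.
Season total = 961.1 DD.
Complete generations = ⌊961.1 / 231⌋ = 4.

4 generations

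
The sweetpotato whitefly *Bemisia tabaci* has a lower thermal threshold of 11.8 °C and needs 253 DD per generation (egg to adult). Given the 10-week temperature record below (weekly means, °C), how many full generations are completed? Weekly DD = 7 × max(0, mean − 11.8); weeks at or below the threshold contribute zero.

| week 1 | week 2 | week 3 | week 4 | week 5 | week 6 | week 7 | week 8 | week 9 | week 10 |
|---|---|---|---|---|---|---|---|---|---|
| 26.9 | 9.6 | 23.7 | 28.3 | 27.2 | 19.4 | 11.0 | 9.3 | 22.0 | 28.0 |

Weekly DD (7 × max(0, T̄ − 11.8)): 105.7, 0.0, 83.3, 115.5, 107.8, 53.2, 0.0, 0.0, 71.4, 113.4.
Season total = 650.3 DD.
Complete generations = ⌊650.3 / 253⌋ = 2.

2 generations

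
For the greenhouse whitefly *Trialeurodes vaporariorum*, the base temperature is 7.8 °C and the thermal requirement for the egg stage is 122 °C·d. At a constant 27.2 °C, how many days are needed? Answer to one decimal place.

Daily accumulation = 27.2 − 7.8 = 19.4 DD/day.
Duration = 122 / 19.4 = 6.289 ≈ 6.3 days.

6.3 days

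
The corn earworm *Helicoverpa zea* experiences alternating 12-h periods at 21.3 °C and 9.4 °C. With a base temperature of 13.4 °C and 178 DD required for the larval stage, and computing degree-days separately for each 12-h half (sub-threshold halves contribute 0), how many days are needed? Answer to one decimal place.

Day half: max(0, 21.3 − 13.4) × 0.5 = 7.9 × 0.5 = 3.95 DD.
Night half: max(0, 9.4 − 13.4) × 0.5 = 0.0 × 0.5 = 0.00 DD.
Per 24 h: 3.95 DD/day.
Duration = 178 / 3.95 = 45.063 ≈ 45.1 days.

45.1 days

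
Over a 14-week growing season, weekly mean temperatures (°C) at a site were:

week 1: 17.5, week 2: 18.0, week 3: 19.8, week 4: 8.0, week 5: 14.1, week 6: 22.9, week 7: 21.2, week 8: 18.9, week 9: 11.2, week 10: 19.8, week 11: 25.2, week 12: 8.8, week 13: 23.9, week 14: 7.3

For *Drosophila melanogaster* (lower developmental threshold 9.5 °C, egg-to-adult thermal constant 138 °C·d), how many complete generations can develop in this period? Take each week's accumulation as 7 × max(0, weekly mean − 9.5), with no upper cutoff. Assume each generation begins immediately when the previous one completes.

Weekly DD (7 × max(0, T̄ − 9.5)): 56.0, 59.5, 72.1, 0.0, 32.2, 93.8, 81.9, 65.8, 11.9, 72.1, 109.9, 0.0, 100.8, 0.0.
Season total = 756.0 DD.
Complete generations = ⌊756.0 / 138⌋ = 5.

5 generations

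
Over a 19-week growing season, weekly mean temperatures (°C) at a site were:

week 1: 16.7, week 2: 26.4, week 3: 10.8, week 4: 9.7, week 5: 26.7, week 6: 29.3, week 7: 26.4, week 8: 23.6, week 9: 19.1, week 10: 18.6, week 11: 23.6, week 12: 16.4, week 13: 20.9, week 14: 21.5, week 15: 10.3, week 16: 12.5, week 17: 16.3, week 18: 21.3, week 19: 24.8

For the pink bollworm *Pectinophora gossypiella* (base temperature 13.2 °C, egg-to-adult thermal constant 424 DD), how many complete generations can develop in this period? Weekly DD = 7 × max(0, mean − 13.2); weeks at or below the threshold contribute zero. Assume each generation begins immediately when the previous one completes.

2 generations

Weekly DD (7 × max(0, T̄ − 13.2)): 24.5, 92.4, 0.0, 0.0, 94.5, 112.7, 92.4, 72.8, 41.3, 37.8, 72.8, 22.4, 53.9, 58.1, 0.0, 0.0, 21.7, 56.7, 81.2.
Season total = 935.2 DD.
Complete generations = ⌊935.2 / 424⌋ = 2.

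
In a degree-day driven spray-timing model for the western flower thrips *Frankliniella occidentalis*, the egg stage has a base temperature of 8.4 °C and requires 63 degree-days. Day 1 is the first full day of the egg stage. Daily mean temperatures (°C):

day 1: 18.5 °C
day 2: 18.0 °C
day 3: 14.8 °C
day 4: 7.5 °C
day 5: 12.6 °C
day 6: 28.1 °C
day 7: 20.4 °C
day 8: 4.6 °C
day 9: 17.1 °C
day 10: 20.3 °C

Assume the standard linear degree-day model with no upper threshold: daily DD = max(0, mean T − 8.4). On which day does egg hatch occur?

Daily DD above 8.4 °C: 10.1, 9.6, 6.4, 0.0, 4.2, 19.7, 12.0, 0.0, 8.7, 11.9.
Cumulative: 10.1, 19.7, 26.1, 26.1, 30.3, 50.0, 62.0, 62.0, 70.7, 82.6.
The total first reaches 63 DD on day 9.

day 9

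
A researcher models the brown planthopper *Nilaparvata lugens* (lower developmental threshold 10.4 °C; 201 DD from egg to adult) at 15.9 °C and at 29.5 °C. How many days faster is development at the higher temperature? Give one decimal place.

At 15.9 °C: 201 / (15.9 − 10.4) = 201 / 5.5 = 36.545 d.
At 29.5 °C: 201 / (29.5 − 10.4) = 201 / 19.1 = 10.524 d.
Difference = |36.545 − 10.524| = 26.022 ≈ 26.0 days.

26.0 days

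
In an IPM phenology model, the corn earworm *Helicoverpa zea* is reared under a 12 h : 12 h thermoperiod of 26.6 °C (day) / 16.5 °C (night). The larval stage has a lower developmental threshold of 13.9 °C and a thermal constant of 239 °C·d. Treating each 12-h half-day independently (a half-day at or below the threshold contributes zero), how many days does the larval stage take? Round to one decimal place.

31.2 days

Day half: max(0, 26.6 − 13.9) × 0.5 = 12.7 × 0.5 = 6.35 DD.
Night half: max(0, 16.5 − 13.9) × 0.5 = 2.6 × 0.5 = 1.30 DD.
Per 24 h: 7.65 DD/day.
Duration = 239 / 7.65 = 31.242 ≈ 31.2 days.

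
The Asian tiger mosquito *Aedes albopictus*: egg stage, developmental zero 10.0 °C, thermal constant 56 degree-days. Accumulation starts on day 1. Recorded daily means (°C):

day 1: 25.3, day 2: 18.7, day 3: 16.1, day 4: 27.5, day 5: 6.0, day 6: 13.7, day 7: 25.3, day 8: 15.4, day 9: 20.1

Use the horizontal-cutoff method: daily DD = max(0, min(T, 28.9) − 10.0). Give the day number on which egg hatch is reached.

day 7

Daily DD above 10.0 °C (capped at 18.9): 15.3, 8.7, 6.1, 17.5, 0.0, 3.7, 15.3, 5.4, 10.1.
Cumulative: 15.3, 24.0, 30.1, 47.6, 47.6, 51.3, 66.6, 72.0, 82.1.
The total first reaches 56 DD on day 7.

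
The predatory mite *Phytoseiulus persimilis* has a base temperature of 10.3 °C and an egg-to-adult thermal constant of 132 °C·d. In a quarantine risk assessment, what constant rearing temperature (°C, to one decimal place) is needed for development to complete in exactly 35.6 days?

14.0 °C

Required daily accumulation = 132 / 35.6 = 3.708 DD/day.
T = T_base + 3.708 = 10.3 + 3.708 = 14.008 ≈ 14.0 °C.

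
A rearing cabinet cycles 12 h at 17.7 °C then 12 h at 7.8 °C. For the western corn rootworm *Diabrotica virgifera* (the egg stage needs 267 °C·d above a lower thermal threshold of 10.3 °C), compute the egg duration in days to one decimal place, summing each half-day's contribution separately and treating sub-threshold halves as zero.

Day half: max(0, 17.7 − 10.3) × 0.5 = 7.4 × 0.5 = 3.70 DD.
Night half: max(0, 7.8 − 10.3) × 0.5 = 0.0 × 0.5 = 0.00 DD.
Per 24 h: 3.70 DD/day.
Duration = 267 / 3.70 = 72.162 ≈ 72.2 days.

72.2 days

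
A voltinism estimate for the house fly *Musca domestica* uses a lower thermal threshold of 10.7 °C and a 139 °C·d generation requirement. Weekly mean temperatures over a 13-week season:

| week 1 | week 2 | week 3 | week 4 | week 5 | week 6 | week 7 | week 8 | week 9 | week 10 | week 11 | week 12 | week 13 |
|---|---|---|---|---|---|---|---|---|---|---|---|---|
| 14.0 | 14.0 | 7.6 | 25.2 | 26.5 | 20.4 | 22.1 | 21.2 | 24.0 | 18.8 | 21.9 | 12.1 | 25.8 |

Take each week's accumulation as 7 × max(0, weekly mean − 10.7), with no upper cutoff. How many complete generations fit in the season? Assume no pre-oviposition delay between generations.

5 generations

Weekly DD (7 × max(0, T̄ − 10.7)): 23.1, 23.1, 0.0, 101.5, 110.6, 67.9, 79.8, 73.5, 93.1, 56.7, 78.4, 9.8, 105.7.
Season total = 823.2 DD.
Complete generations = ⌊823.2 / 139⌋ = 5.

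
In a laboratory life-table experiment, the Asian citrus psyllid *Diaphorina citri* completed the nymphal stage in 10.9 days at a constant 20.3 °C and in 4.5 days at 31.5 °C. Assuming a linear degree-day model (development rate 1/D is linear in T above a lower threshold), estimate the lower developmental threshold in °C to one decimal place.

Equal thermal constants: D₁(T₁ − T_b) = D₂(T₂ − T_b).
10.9·(20.3 − T_b) = 4.5·(31.5 − T_b)
T_b = (10.9·20.3 − 4.5·31.5) / (10.9 − 4.5) = 79.52 / 6.4 = 12.425 °C ≈ 12.4 °C.

12.4 °C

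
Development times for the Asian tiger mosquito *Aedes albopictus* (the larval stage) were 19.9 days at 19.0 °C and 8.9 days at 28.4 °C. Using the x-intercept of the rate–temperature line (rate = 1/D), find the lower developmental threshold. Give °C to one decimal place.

Equal thermal constants: D₁(T₁ − T_b) = D₂(T₂ − T_b).
19.9·(19.0 − T_b) = 8.9·(28.4 − T_b)
T_b = (19.9·19.0 − 8.9·28.4) / (19.9 − 8.9) = 125.34 / 11.0 = 11.395 °C ≈ 11.4 °C.

11.4 °C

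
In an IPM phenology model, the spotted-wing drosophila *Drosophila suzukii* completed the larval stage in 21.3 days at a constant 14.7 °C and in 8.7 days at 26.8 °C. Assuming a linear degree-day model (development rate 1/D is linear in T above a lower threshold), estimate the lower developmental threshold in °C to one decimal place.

6.3 °C

Equal thermal constants: D₁(T₁ − T_b) = D₂(T₂ − T_b).
21.3·(14.7 − T_b) = 8.7·(26.8 − T_b)
T_b = (21.3·14.7 − 8.7·26.8) / (21.3 − 8.7) = 79.95 / 12.6 = 6.345 °C ≈ 6.3 °C.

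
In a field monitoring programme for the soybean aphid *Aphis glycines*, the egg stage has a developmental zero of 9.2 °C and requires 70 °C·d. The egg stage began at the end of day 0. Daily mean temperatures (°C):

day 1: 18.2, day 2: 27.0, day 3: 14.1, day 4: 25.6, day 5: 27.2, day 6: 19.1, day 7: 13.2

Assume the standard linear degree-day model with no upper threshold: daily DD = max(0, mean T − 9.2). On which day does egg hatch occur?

Daily DD above 9.2 °C: 9.0, 17.8, 4.9, 16.4, 18.0, 9.9, 4.0.
Cumulative: 9.0, 26.8, 31.7, 48.1, 66.1, 76.0, 80.0.
The total first reaches 70 DD on day 6.

day 6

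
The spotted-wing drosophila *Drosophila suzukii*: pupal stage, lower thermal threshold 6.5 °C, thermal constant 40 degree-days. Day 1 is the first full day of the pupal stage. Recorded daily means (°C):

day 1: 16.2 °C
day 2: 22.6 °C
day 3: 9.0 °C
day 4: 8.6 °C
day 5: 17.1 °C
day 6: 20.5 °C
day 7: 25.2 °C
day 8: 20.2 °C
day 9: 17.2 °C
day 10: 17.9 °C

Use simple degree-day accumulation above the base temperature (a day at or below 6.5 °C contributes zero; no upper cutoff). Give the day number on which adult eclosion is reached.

day 5

Daily DD above 6.5 °C: 9.7, 16.1, 2.5, 2.1, 10.6, 14.0, 18.7, 13.7, 10.7, 11.4.
Cumulative: 9.7, 25.8, 28.3, 30.4, 41.0, 55.0, 73.7, 87.4, 98.1, 109.5.
The total first reaches 40 DD on day 5.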